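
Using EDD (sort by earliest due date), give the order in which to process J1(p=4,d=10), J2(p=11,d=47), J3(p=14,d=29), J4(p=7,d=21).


EDD: sort by earliest due date
  J1: d=10, p=4
  J4: d=21, p=7
  J3: d=29, p=14
  J2: d=47, p=11
Order: J1 → J4 → J3 → J2


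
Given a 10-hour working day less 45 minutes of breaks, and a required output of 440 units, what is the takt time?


Available = 10×60 - 45 = 555 min
Takt time = 555 / 440
= 1.26 min/unit


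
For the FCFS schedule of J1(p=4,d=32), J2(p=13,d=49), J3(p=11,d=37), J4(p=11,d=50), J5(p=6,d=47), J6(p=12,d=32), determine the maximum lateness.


Lateness per job (L = C - d):
  J1: C=4, d=32, L=-28
  J2: C=17, d=49, L=-32
  J3: C=28, d=37, L=-9
  J4: C=39, d=50, L=-11
  J5: C=45, d=47, L=-2
  J6: C=57, d=32, L=25
Lmax = max(-28, -32, -9, -11, -2, 25)
= 25


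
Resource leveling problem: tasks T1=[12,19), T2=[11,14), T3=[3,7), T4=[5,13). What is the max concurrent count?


Check each time point for overlaps:
  t=12: 3 tasks active (T1, T2, T4)
Max concurrent = 3


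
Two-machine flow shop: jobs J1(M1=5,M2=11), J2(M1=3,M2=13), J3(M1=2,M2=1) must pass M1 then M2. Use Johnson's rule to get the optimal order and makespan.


Johnson's rule:
Group 1 (M1≤M2, sort by M1): ['J2', 'J1']
Group 2 (M1>M2, sort desc M2): ['J3']
Sequence: J2 → J1 → J3
Makespan calculation:
  J2: M1 done=3, M2 done=16
  J1: M1 done=8, M2 done=27
  J3: M1 done=10, M2 done=28
= Sequence: J2 → J1 → J3, Makespan: 28


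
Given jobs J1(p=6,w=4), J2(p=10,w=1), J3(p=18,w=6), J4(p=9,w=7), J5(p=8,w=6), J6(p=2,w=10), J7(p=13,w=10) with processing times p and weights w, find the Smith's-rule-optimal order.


WSPT (Smith's rule): sort by p/w ascending
  J6: p/w = 2/10 = 0.200
  J4: p/w = 9/7 = 1.286
  J7: p/w = 13/10 = 1.300
  J5: p/w = 8/6 = 1.333
  J1: p/w = 6/4 = 1.500
  J3: p/w = 18/6 = 3.000
  J2: p/w = 10/1 = 10.000
Order: J6 → J4 → J7 → J5 → J1 → J3 → J2


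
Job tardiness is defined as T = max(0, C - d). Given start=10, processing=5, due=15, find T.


Completion = start + processing = 10 + 5 = 15
Tardiness = max(0, C - d) = max(0, 15 - 15)
= max(0, 0)
= 0


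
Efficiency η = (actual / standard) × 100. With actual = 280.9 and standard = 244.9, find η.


Efficiency = (actual / standard) × 100
= (280.9 / 244.9) × 100
= 114.7%


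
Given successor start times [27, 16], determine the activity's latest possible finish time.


LF = min of all successor start times
Successors start at: [27, 16]
LF = min(27, 16)
= 16


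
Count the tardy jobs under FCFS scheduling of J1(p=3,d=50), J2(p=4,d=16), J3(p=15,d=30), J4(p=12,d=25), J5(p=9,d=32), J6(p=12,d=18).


Completion vs due date:
  J1: C=3, d=50 → on time
  J2: C=7, d=16 → on time
  J3: C=22, d=30 → on time
  J4: C=34, d=25 → TARDY
  J5: C=43, d=32 → TARDY
  J6: C=55, d=18 → TARDY
Tardy jobs: J4, J5, J6
Count = 3


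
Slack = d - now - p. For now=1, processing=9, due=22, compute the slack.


Slack = due - current_time - processing
= 22 - 1 - 9
= 12


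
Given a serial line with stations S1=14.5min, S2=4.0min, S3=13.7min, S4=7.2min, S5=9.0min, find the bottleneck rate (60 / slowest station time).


Bottleneck = longest station time
Station times: [14.5, 4.0, 13.7, 7.2, 9.0]
Max = 14.5 min
Rate = 60 / 14.5
= 4.14 units/hour (bottleneck: 14.5min)


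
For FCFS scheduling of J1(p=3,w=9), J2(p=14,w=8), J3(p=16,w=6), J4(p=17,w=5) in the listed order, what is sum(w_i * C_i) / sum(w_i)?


Completion times:
  J1: C=3, w×C=9×3=27
  J2: C=17, w×C=8×17=136
  J3: C=33, w×C=6×33=198
  J4: C=50, w×C=5×50=250
Sum w×C = 611
Sum w = 28
Weighted avg = 611/28
= 21.82


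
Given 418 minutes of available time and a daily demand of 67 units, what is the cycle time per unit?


Cycle time = available time / demand
= 418 / 67
= 6.24 min/unit


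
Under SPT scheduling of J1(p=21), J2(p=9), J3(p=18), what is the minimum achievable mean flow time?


SPT order: J2 → J3 → J1
Completion times:
  J2: C=9
  J3: C=27
  J1: C=48
Sum = 84, n = 3
Mean flow = 84/3
= 28.00


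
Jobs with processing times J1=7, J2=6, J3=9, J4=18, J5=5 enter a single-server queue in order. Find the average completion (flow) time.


Completion times:
  J1: completes at 7
  J2: completes at 13
  J3: completes at 22
  J4: completes at 40
  J5: completes at 45
Sum = 127
Average = 127/5
= 25.40


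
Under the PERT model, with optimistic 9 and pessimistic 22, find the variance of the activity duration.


σ² = ((p - o) / 6)² = (p - o)² / 36
= (22 - 9)² / 36
= 13² / 36
= 169 / 36
= 4.6944


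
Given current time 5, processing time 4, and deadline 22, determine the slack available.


Slack = due - current_time - processing
= 22 - 5 - 4
= 13


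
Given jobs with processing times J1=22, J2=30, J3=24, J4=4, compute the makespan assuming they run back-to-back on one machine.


Sequential makespan: sum all processing times
= 22 + 30 + 24 + 4
= 80 time units


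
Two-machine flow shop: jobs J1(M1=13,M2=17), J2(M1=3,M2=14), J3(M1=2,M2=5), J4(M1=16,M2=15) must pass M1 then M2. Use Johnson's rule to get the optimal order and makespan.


Johnson's rule:
Group 1 (M1≤M2, sort by M1): ['J3', 'J2', 'J1']
Group 2 (M1>M2, sort desc M2): ['J4']
Sequence: J3 → J2 → J1 → J4
Makespan calculation:
  J3: M1 done=2, M2 done=7
  J2: M1 done=5, M2 done=21
  J1: M1 done=18, M2 done=38
  J4: M1 done=34, M2 done=53
= Sequence: J3 → J2 → J1 → J4, Makespan: 53


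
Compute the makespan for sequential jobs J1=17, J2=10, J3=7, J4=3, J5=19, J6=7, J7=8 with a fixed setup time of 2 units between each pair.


Makespan = Σ processing + (n-1) × setup
= (17 + 10 + 7 + 3 + 19 + 7 + 8) + (7-1)×2
= 71 + 12
= 83 time units


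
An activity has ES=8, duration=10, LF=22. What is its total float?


EF = ES + duration = 8 + 10 = 18
LS = LF - duration = 22 - 10 = 12
Total Float = LF - EF = 22 - 18
(or LS - ES = 12 - 8)
= 4


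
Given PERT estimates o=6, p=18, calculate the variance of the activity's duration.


σ² = ((p - o) / 6)² = (p - o)² / 36
= (18 - 6)² / 36
= 12² / 36
= 144 / 36
= 4.0000


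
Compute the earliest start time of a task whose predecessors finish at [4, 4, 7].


ES = max of all predecessor completion times
Predecessors: [4, 4, 7]
ES = max(4, 4, 7)
= 7


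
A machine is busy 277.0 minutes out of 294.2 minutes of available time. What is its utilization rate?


Utilization = busy / total × 100
= 277.0 / 294.2 × 100
= 94.2%


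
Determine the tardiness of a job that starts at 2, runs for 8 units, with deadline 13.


Completion = start + processing = 2 + 8 = 10
Tardiness = max(0, C - d) = max(0, 10 - 13)
= max(0, -3)
= 0


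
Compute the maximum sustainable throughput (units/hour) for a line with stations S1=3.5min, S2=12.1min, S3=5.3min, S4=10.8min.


Bottleneck = longest station time
Station times: [3.5, 12.1, 5.3, 10.8]
Max = 12.1 min
Rate = 60 / 12.1
= 4.96 units/hour (bottleneck: 12.1min)


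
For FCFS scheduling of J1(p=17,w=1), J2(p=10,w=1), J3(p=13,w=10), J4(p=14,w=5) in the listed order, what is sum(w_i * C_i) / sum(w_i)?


Completion times:
  J1: C=17, w×C=1×17=17
  J2: C=27, w×C=1×27=27
  J3: C=40, w×C=10×40=400
  J4: C=54, w×C=5×54=270
Sum w×C = 714
Sum w = 17
Weighted avg = 714/17
= 42.00


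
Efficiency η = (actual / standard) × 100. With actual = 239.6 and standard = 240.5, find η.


Efficiency = (actual / standard) × 100
= (239.6 / 240.5) × 100
= 99.6%


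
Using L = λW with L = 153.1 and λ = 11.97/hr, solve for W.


Little's law: L = λW → W = L / λ
= 153.1 / 11.97
= 12.79 hours


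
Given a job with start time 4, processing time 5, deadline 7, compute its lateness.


Completion = 4 + 5 = 9
Lateness = C - d = 9 - 7
= 2


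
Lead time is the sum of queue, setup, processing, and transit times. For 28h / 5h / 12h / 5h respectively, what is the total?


Lead time = queue + setup + processing + transit
= 28 + 5 + 12 + 5
= 50 hours


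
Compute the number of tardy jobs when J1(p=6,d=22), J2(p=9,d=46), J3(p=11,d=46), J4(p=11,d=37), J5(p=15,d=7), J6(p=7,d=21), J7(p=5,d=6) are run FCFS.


Completion vs due date:
  J1: C=6, d=22 → on time
  J2: C=15, d=46 → on time
  J3: C=26, d=46 → on time
  J4: C=37, d=37 → on time
  J5: C=52, d=7 → TARDY
  J6: C=59, d=21 → TARDY
  J7: C=64, d=6 → TARDY
Tardy jobs: J5, J6, J7
Count = 3


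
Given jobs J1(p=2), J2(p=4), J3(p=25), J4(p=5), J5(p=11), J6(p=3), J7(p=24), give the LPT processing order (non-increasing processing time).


LPT: sort by longest processing time first
  J3: p=25
  J7: p=24
  J5: p=11
  J4: p=5
  J2: p=4
  J6: p=3
  J1: p=2
Order: J3 → J7 → J5 → J4 → J2 → J6 → J1


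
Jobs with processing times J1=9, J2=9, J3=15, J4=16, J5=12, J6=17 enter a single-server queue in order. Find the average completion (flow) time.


Completion times:
  J1: completes at 9
  J2: completes at 18
  J3: completes at 33
  J4: completes at 49
  J5: completes at 61
  J6: completes at 78
Sum = 248
Average = 248/6
= 41.33


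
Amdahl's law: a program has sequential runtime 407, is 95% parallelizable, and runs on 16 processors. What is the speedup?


Amdahl's law: T_p = T × ((1-p) + p/N)
= 407 × ((1-0.95) + 0.95/16)
= 407 × (0.05 + 0.0594)
= 407 × 0.1094
= 44.52
Speedup = 407/44.52
= 9.14×


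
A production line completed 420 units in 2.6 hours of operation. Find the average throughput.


Throughput = units / time
= 420 / 2.6
= 161.5 units/hour


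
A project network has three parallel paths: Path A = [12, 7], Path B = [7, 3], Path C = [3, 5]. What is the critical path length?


Path A: 12 + 7 = 19
Path B: 7 + 3 = 10
Path C: 3 + 5 = 8
Critical path = longest = max(19, 10, 8)
= 19 (Path A)


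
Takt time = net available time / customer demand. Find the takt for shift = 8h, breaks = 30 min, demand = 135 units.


Available = 8×60 - 30 = 450 min
Takt time = 450 / 135
= 3.33 min/unit


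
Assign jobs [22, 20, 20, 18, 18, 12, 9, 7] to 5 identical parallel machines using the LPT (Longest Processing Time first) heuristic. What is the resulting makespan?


Jobs (LPT sorted): [22, 20, 20, 18, 18, 12, 9, 7]
Machines: 5
  J=22 → Machine 1 (load: 0+22=22)
  J=20 → Machine 2 (load: 0+20=20)
  J=20 → Machine 3 (load: 0+20=20)
  J=18 → Machine 4 (load: 0+18=18)
  J=18 → Machine 5 (load: 0+18=18)
  J=12 → Machine 4 (load: 18+12=30)
  J=9 → Machine 5 (load: 18+9=27)
  J=7 → Machine 2 (load: 20+7=27)
Machine loads: [22, 27, 20, 30, 27]
Makespan = max = 30 time units


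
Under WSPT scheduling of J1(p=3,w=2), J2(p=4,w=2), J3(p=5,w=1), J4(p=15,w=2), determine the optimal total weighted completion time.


WSPT order (by p/w): J1 → J2 → J3 → J4
  J1: C=3, w·C=2×3=6
  J2: C=7, w·C=2×7=14
  J3: C=12, w·C=1×12=12
  J4: C=27, w·C=2×27=54
Σ w·C = 86
= 86


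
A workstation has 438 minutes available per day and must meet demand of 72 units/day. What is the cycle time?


Cycle time = available time / demand
= 438 / 72
= 6.08 min/unit


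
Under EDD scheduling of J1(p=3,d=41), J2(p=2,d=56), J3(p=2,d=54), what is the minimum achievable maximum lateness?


EDD order: J1 → J3 → J2
Completion and lateness:
  J1: C=3, d=41, L=3-41=-38
  J3: C=5, d=54, L=5-54=-49
  J2: C=7, d=56, L=7-56=-49
Lmax = max(-38, -49, -49)
= -38


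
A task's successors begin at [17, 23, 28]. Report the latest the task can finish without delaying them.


LF = min of all successor start times
Successors start at: [17, 23, 28]
LF = min(17, 23, 28)
= 17


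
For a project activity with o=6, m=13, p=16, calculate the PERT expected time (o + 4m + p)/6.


te = (o + 4m + p) / 6
= (6 + 4×13 + 16) / 6
= (6 + 52 + 16) / 6
= 74 / 6
= 12.33


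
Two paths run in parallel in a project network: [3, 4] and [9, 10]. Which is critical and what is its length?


Path A: 3 + 4 = 7
Path B: 9 + 10 = 19
Critical path = longest = max(7, 19)
= 19 (Path B)


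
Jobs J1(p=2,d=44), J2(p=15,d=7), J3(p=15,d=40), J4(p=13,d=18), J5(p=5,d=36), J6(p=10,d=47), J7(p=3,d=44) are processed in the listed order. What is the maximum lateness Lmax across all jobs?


Lateness per job (L = C - d):
  J1: C=2, d=44, L=-42
  J2: C=17, d=7, L=10
  J3: C=32, d=40, L=-8
  J4: C=45, d=18, L=27
  J5: C=50, d=36, L=14
  J6: C=60, d=47, L=13
  J7: C=63, d=44, L=19
Lmax = max(-42, 10, -8, 27, 14, 13, 19)
= 27


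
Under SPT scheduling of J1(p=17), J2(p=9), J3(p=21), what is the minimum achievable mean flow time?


SPT order: J2 → J1 → J3
Completion times:
  J2: C=9
  J1: C=26
  J3: C=47
Sum = 82, n = 3
Mean flow = 82/3
= 27.33


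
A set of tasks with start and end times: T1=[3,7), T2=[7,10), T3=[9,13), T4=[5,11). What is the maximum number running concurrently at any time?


Check each time point for overlaps:
  t=9: 3 tasks active (T2, T3, T4)
Max concurrent = 3


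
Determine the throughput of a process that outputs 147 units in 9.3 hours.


Throughput = units / time
= 147 / 9.3
= 15.8 units/hour


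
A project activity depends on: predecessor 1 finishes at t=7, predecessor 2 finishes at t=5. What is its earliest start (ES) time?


ES = max of all predecessor completion times
Predecessors: [7, 5]
ES = max(7, 5)
= 7


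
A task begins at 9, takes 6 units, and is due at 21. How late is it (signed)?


Completion = 9 + 6 = 15
Lateness = C - d = 15 - 21
= -6


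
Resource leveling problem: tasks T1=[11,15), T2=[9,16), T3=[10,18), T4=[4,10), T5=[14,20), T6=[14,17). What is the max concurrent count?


Check each time point for overlaps:
  t=14: 5 tasks active (T1, T2, T3, T5, T6)
Max concurrent = 5


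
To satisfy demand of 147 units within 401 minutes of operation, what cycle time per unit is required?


Cycle time = available time / demand
= 401 / 147
= 2.73 min/unit


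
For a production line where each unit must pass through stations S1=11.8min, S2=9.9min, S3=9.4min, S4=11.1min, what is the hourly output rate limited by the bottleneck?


Bottleneck = longest station time
Station times: [11.8, 9.9, 9.4, 11.1]
Max = 11.8 min
Rate = 60 / 11.8
= 5.08 units/hour (bottleneck: 11.8min)


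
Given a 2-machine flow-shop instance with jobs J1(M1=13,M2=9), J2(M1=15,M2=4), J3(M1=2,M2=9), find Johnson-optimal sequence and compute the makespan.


Johnson's rule:
Group 1 (M1≤M2, sort by M1): ['J3']
Group 2 (M1>M2, sort desc M2): ['J1', 'J2']
Sequence: J3 → J1 → J2
Makespan calculation:
  J3: M1 done=2, M2 done=11
  J1: M1 done=15, M2 done=24
  J2: M1 done=30, M2 done=34
= Sequence: J3 → J1 → J2, Makespan: 34


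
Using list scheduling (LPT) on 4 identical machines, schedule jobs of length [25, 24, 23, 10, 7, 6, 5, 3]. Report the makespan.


Jobs (LPT sorted): [25, 24, 23, 10, 7, 6, 5, 3]
Machines: 4
  J=25 → Machine 1 (load: 0+25=25)
  J=24 → Machine 2 (load: 0+24=24)
  J=23 → Machine 3 (load: 0+23=23)
  J=10 → Machine 4 (load: 0+10=10)
  J=7 → Machine 4 (load: 10+7=17)
  J=6 → Machine 4 (load: 17+6=23)
  J=5 → Machine 3 (load: 23+5=28)
  J=3 → Machine 4 (load: 23+3=26)
Machine loads: [25, 24, 28, 26]
Makespan = max = 28 time units


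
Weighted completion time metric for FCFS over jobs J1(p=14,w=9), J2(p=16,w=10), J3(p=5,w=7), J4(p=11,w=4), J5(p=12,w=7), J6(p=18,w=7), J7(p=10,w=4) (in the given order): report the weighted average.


Completion times:
  J1: C=14, w×C=9×14=126
  J2: C=30, w×C=10×30=300
  J3: C=35, w×C=7×35=245
  J4: C=46, w×C=4×46=184
  J5: C=58, w×C=7×58=406
  J6: C=76, w×C=7×76=532
  J7: C=86, w×C=4×86=344
Sum w×C = 2137
Sum w = 48
Weighted avg = 2137/48
= 44.52


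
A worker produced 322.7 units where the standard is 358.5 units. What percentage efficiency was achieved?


Efficiency = (actual / standard) × 100
= (322.7 / 358.5) × 100
= 90.0%


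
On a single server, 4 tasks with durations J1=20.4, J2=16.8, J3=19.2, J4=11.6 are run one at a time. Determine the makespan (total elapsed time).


Sequential makespan: sum all processing times
= 20.4 + 16.8 + 19.2 + 11.6
= 68.0 time units


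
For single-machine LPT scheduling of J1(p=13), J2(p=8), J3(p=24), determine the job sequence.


LPT: sort by longest processing time first
  J3: p=24
  J1: p=13
  J2: p=8
Order: J3 → J1 → J2


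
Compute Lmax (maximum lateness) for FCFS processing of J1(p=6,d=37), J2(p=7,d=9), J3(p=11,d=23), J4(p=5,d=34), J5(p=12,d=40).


Lateness per job (L = C - d):
  J1: C=6, d=37, L=-31
  J2: C=13, d=9, L=4
  J3: C=24, d=23, L=1
  J4: C=29, d=34, L=-5
  J5: C=41, d=40, L=1
Lmax = max(-31, 4, 1, -5, 1)
= 4


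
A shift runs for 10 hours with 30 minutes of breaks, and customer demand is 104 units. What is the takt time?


Available = 10×60 - 30 = 570 min
Takt time = 570 / 104
= 5.48 min/unit


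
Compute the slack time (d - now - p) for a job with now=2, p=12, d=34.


Slack = due - current_time - processing
= 34 - 2 - 12
= 20


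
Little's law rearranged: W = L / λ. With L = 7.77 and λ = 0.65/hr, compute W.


Little's law: L = λW → W = L / λ
= 7.77 / 0.65
= 11.95 hours


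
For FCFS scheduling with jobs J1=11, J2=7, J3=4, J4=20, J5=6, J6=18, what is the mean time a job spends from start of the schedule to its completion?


Completion times:
  J1: completes at 11
  J2: completes at 18
  J3: completes at 22
  J4: completes at 42
  J5: completes at 48
  J6: completes at 66
Sum = 207
Average = 207/6
= 34.50


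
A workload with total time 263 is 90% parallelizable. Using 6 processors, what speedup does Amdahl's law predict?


Amdahl's law: T_p = T × ((1-p) + p/N)
= 263 × ((1-0.9) + 0.9/6)
= 263 × (0.10 + 0.1500)
= 263 × 0.2500
= 65.75
Speedup = 263/65.75
= 4.00×


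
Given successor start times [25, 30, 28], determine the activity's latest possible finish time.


LF = min of all successor start times
Successors start at: [25, 30, 28]
LF = min(25, 30, 28)
= 25


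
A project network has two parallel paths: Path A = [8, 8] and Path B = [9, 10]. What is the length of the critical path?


Path A: 8 + 8 = 16
Path B: 9 + 10 = 19
Critical path = longest = max(16, 19)
= 19 (Path B)


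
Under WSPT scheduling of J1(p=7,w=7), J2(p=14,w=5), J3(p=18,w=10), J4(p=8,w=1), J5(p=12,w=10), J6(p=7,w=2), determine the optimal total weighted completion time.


WSPT order (by p/w): J1 → J5 → J3 → J2 → J6 → J4
  J1: C=7, w·C=7×7=49
  J5: C=19, w·C=10×19=190
  J3: C=37, w·C=10×37=370
  J2: C=51, w·C=5×51=255
  J6: C=58, w·C=2×58=116
  J4: C=66, w·C=1×66=66
Σ w·C = 1046
= 1046


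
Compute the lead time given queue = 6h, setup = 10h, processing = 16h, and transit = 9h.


Lead time = queue + setup + processing + transit
= 6 + 10 + 16 + 9
= 41 hours


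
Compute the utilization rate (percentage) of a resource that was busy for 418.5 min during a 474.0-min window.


Utilization = busy / total × 100
= 418.5 / 474.0 × 100
= 88.3%


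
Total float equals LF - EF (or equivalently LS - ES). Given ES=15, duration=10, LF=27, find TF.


EF = ES + duration = 15 + 10 = 25
LS = LF - duration = 27 - 10 = 17
Total Float = LF - EF = 27 - 25
(or LS - ES = 17 - 15)
= 2


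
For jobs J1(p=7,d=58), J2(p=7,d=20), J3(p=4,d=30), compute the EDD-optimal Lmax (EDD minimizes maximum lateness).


EDD order: J2 → J3 → J1
Completion and lateness:
  J2: C=7, d=20, L=7-20=-13
  J3: C=11, d=30, L=11-30=-19
  J1: C=18, d=58, L=18-58=-40
Lmax = max(-13, -19, -40)
= -13


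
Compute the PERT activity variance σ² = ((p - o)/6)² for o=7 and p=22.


σ² = ((p - o) / 6)² = (p - o)² / 36
= (22 - 7)² / 36
= 15² / 36
= 225 / 36
= 6.2500


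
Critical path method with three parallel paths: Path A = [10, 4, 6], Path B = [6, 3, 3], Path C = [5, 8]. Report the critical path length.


Path A: 10 + 4 + 6 = 20
Path B: 6 + 3 + 3 = 12
Path C: 5 + 8 = 13
Critical path = longest = max(20, 12, 13)
= 20 (Path A)


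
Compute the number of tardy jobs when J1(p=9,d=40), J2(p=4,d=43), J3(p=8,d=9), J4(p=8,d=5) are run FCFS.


Completion vs due date:
  J1: C=9, d=40 → on time
  J2: C=13, d=43 → on time
  J3: C=21, d=9 → TARDY
  J4: C=29, d=5 → TARDY
Tardy jobs: J3, J4
Count = 2


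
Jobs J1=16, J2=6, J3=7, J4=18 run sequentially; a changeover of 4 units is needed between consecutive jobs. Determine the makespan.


Makespan = Σ processing + (n-1) × setup
= (16 + 6 + 7 + 18) + (4-1)×4
= 47 + 12
= 59 time units


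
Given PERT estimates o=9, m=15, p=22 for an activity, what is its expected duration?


te = (o + 4m + p) / 6
= (9 + 4×15 + 22) / 6
= (9 + 60 + 22) / 6
= 91 / 6
= 15.17


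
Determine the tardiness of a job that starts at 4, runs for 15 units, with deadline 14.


Completion = start + processing = 4 + 15 = 19
Tardiness = max(0, C - d) = max(0, 19 - 14)
= max(0, 5)
= 5


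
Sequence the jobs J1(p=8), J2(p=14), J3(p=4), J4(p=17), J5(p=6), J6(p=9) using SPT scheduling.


SPT: sort by shortest processing time
  J3: p=4
  J5: p=6
  J1: p=8
  J6: p=9
  J2: p=14
  J4: p=17
Order: J3 → J5 → J1 → J6 → J2 → J4


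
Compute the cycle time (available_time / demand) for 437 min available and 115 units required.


Cycle time = available time / demand
= 437 / 115
= 3.80 min/unit


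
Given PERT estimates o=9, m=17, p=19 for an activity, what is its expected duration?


te = (o + 4m + p) / 6
= (9 + 4×17 + 19) / 6
= (9 + 68 + 19) / 6
= 96 / 6
= 16.00


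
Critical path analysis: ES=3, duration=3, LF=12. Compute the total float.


EF = ES + duration = 3 + 3 = 6
LS = LF - duration = 12 - 3 = 9
Total Float = LF - EF = 12 - 6
(or LS - ES = 9 - 3)
= 6


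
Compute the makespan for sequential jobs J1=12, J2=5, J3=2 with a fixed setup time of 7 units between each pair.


Makespan = Σ processing + (n-1) × setup
= (12 + 5 + 2) + (3-1)×7
= 19 + 14
= 33 time units


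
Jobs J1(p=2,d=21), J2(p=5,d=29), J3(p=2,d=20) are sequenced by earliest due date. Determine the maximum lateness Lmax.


EDD order: J3 → J1 → J2
Completion and lateness:
  J3: C=2, d=20, L=2-20=-18
  J1: C=4, d=21, L=4-21=-17
  J2: C=9, d=29, L=9-29=-20
Lmax = max(-18, -17, -20)
= -17


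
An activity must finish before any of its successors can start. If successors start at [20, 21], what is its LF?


LF = min of all successor start times
Successors start at: [20, 21]
LF = min(20, 21)
= 20


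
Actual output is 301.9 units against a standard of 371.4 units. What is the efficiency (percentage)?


Efficiency = (actual / standard) × 100
= (301.9 / 371.4) × 100
= 81.3%


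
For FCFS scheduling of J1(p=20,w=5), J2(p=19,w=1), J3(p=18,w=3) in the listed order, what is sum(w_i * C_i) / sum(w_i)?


Completion times:
  J1: C=20, w×C=5×20=100
  J2: C=39, w×C=1×39=39
  J3: C=57, w×C=3×57=171
Sum w×C = 310
Sum w = 9
Weighted avg = 310/9
= 34.44


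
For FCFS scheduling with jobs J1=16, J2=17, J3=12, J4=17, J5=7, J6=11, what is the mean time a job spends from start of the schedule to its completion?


Completion times:
  J1: completes at 16
  J2: completes at 33
  J3: completes at 45
  J4: completes at 62
  J5: completes at 69
  J6: completes at 80
Sum = 305
Average = 305/6
= 50.83


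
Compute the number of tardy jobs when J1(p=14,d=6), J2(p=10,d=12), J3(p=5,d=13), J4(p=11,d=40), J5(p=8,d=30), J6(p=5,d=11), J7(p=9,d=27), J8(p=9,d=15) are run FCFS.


Completion vs due date:
  J1: C=14, d=6 → TARDY
  J2: C=24, d=12 → TARDY
  J3: C=29, d=13 → TARDY
  J4: C=40, d=40 → on time
  J5: C=48, d=30 → TARDY
  J6: C=53, d=11 → TARDY
  J7: C=62, d=27 → TARDY
  J8: C=71, d=15 → TARDY
Tardy jobs: J1, J2, J3, J5, J6, J7, J8
Count = 7


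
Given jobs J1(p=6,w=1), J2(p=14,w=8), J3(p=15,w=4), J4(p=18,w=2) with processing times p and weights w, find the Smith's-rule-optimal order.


WSPT (Smith's rule): sort by p/w ascending
  J2: p/w = 14/8 = 1.750
  J3: p/w = 15/4 = 3.750
  J1: p/w = 6/1 = 6.000
  J4: p/w = 18/2 = 9.000
Order: J2 → J3 → J1 → J4


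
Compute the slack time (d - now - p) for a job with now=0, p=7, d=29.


Slack = due - current_time - processing
= 29 - 0 - 7
= 22


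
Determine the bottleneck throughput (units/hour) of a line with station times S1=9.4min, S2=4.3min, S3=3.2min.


Bottleneck = longest station time
Station times: [9.4, 4.3, 3.2]
Max = 9.4 min
Rate = 60 / 9.4
= 6.38 units/hour (bottleneck: 9.4min)


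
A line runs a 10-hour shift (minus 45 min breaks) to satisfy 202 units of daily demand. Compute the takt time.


Available = 10×60 - 45 = 555 min
Takt time = 555 / 202
= 2.75 min/unit


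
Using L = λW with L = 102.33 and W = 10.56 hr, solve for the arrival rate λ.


Little's law: L = λW → λ = L / W
= 102.33 / 10.56
= 9.69 per hour


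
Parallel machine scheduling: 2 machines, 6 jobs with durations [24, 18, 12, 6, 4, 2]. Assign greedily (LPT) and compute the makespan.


Jobs (LPT sorted): [24, 18, 12, 6, 4, 2]
Machines: 2
  J=24 → Machine 1 (load: 0+24=24)
  J=18 → Machine 2 (load: 0+18=18)
  J=12 → Machine 2 (load: 18+12=30)
  J=6 → Machine 1 (load: 24+6=30)
  J=4 → Machine 1 (load: 30+4=34)
  J=2 → Machine 2 (load: 30+2=32)
Machine loads: [34, 32]
Makespan = max = 34 time units


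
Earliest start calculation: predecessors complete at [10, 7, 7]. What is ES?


ES = max of all predecessor completion times
Predecessors: [10, 7, 7]
ES = max(10, 7, 7)
= 10


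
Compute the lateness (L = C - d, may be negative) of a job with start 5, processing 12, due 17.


Completion = 5 + 12 = 17
Lateness = C - d = 17 - 17
= 0


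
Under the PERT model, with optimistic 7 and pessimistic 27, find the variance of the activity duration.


σ² = ((p - o) / 6)² = (p - o)² / 36
= (27 - 7)² / 36
= 20² / 36
= 400 / 36
= 11.1111


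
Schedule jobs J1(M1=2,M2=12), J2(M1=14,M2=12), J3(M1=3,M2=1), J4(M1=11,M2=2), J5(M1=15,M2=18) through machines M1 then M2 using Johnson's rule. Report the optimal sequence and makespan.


Johnson's rule:
Group 1 (M1≤M2, sort by M1): ['J1', 'J5']
Group 2 (M1>M2, sort desc M2): ['J2', 'J4', 'J3']
Sequence: J1 → J5 → J2 → J4 → J3
Makespan calculation:
  J1: M1 done=2, M2 done=14
  J5: M1 done=17, M2 done=35
  J2: M1 done=31, M2 done=47
  J4: M1 done=42, M2 done=49
  J3: M1 done=45, M2 done=50
= Sequence: J1 → J5 → J2 → J4 → J3, Makespan: 50


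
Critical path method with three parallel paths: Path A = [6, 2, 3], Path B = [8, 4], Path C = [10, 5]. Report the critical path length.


Path A: 6 + 2 + 3 = 11
Path B: 8 + 4 = 12
Path C: 10 + 5 = 15
Critical path = longest = max(11, 12, 15)
= 15 (Path C)


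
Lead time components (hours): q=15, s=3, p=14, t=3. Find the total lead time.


Lead time = queue + setup + processing + transit
= 15 + 3 + 14 + 3
= 35 hours


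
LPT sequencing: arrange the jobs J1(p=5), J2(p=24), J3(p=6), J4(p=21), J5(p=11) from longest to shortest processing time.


LPT: sort by longest processing time first
  J2: p=24
  J4: p=21
  J5: p=11
  J3: p=6
  J1: p=5
Order: J2 → J4 → J5 → J3 → J1


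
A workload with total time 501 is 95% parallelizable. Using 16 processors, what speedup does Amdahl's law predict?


Amdahl's law: T_p = T × ((1-p) + p/N)
= 501 × ((1-0.95) + 0.95/16)
= 501 × (0.05 + 0.0594)
= 501 × 0.1094
= 54.80
Speedup = 501/54.80
= 9.14×


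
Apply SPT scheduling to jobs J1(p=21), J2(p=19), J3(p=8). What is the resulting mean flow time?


SPT order: J3 → J2 → J1
Completion times:
  J3: C=8
  J2: C=27
  J1: C=48
Sum = 83, n = 3
Mean flow = 83/3
= 27.67


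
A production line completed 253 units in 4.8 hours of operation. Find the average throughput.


Throughput = units / time
= 253 / 4.8
= 52.7 units/hour


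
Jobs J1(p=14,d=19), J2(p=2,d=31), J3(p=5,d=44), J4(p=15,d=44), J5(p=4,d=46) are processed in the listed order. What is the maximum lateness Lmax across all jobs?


Lateness per job (L = C - d):
  J1: C=14, d=19, L=-5
  J2: C=16, d=31, L=-15
  J3: C=21, d=44, L=-23
  J4: C=36, d=44, L=-8
  J5: C=40, d=46, L=-6
Lmax = max(-5, -15, -23, -8, -6)
= -5


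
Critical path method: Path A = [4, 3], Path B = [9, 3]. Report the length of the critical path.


Path A: 4 + 3 = 7
Path B: 9 + 3 = 12
Critical path = longest = max(7, 12)
= 12 (Path B)


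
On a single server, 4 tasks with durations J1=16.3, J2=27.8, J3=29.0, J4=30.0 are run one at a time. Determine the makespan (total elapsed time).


Sequential makespan: sum all processing times
= 16.3 + 27.8 + 29.0 + 30.0
= 103.1 time units


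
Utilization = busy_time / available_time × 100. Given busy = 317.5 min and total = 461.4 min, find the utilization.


Utilization = busy / total × 100
= 317.5 / 461.4 × 100
= 68.8%


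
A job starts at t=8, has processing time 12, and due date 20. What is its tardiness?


Completion = start + processing = 8 + 12 = 20
Tardiness = max(0, C - d) = max(0, 20 - 20)
= max(0, 0)
= 0


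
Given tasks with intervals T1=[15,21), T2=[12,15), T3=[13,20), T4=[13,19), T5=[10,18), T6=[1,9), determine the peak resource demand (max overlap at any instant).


Check each time point for overlaps:
  t=13: 4 tasks active (T2, T3, T4, T5)
Max concurrent = 4


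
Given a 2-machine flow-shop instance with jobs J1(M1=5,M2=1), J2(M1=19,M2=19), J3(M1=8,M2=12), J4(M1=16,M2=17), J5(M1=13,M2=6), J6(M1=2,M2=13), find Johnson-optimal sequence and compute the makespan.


Johnson's rule:
Group 1 (M1≤M2, sort by M1): ['J6', 'J3', 'J4', 'J2']
Group 2 (M1>M2, sort desc M2): ['J5', 'J1']
Sequence: J6 → J3 → J4 → J2 → J5 → J1
Makespan calculation:
  J6: M1 done=2, M2 done=15
  J3: M1 done=10, M2 done=27
  J4: M1 done=26, M2 done=44
  J2: M1 done=45, M2 done=64
  J5: M1 done=58, M2 done=70
  J1: M1 done=63, M2 done=71
= Sequence: J6 → J3 → J4 → J2 → J5 → J1, Makespan: 71


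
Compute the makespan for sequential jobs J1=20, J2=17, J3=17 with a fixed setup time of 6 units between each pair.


Makespan = Σ processing + (n-1) × setup
= (20 + 17 + 17) + (3-1)×6
= 54 + 12
= 66 time units


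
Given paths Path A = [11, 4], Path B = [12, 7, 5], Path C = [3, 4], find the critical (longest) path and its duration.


Path A: 11 + 4 = 15
Path B: 12 + 7 + 5 = 24
Path C: 3 + 4 = 7
Critical path = longest = max(15, 24, 7)
= 24 (Path B)


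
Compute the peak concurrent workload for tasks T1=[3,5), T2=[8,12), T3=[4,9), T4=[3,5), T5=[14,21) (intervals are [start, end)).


Check each time point for overlaps:
  t=4: 3 tasks active (T1, T3, T4)
Max concurrent = 3


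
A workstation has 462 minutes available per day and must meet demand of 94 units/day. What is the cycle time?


Cycle time = available time / demand
= 462 / 94
= 4.91 min/unit


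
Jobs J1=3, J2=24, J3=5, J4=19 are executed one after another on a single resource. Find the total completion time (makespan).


Sequential makespan: sum all processing times
= 3 + 24 + 5 + 19
= 51 time units


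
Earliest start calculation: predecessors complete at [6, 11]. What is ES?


ES = max of all predecessor completion times
Predecessors: [6, 11]
ES = max(6, 11)
= 11


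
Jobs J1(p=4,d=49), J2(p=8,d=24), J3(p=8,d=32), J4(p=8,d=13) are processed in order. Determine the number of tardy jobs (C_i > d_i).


Completion vs due date:
  J1: C=4, d=49 → on time
  J2: C=12, d=24 → on time
  J3: C=20, d=32 → on time
  J4: C=28, d=13 → TARDY
Tardy jobs: J4
Count = 1


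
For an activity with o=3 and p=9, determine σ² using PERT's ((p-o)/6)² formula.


σ² = ((p - o) / 6)² = (p - o)² / 36
= (9 - 3)² / 36
= 6² / 36
= 36 / 36
= 1.0000


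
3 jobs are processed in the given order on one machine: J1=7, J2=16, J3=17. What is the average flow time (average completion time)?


Completion times:
  J1: completes at 7
  J2: completes at 23
  J3: completes at 40
Sum = 70
Average = 70/3
= 23.33


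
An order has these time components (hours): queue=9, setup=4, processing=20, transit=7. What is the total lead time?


Lead time = queue + setup + processing + transit
= 9 + 4 + 20 + 7
= 40 hours


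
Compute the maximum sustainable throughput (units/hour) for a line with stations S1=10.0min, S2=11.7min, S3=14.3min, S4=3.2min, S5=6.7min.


Bottleneck = longest station time
Station times: [10.0, 11.7, 14.3, 3.2, 6.7]
Max = 14.3 min
Rate = 60 / 14.3
= 4.20 units/hour (bottleneck: 14.3min)


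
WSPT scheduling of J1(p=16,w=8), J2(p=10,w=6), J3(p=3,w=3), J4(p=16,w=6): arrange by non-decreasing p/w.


WSPT (Smith's rule): sort by p/w ascending
  J3: p/w = 3/3 = 1.000
  J2: p/w = 10/6 = 1.667
  J1: p/w = 16/8 = 2.000
  J4: p/w = 16/6 = 2.667
Order: J3 → J2 → J1 → J4


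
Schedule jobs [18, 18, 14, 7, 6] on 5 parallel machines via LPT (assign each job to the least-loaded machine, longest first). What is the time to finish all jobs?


Jobs (LPT sorted): [18, 18, 14, 7, 6]
Machines: 5
  J=18 → Machine 1 (load: 0+18=18)
  J=18 → Machine 2 (load: 0+18=18)
  J=14 → Machine 3 (load: 0+14=14)
  J=7 → Machine 4 (load: 0+7=7)
  J=6 → Machine 5 (load: 0+6=6)
Machine loads: [18, 18, 14, 7, 6]
Makespan = max = 18 time units


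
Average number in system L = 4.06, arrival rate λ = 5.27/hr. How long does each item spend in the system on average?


Little's law: L = λW → W = L / λ
= 4.06 / 5.27
= 0.77 hours


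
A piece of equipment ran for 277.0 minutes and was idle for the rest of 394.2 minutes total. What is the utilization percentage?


Utilization = busy / total × 100
= 277.0 / 394.2 × 100
= 70.3%


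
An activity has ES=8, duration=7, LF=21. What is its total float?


EF = ES + duration = 8 + 7 = 15
LS = LF - duration = 21 - 7 = 14
Total Float = LF - EF = 21 - 15
(or LS - ES = 14 - 8)
= 6


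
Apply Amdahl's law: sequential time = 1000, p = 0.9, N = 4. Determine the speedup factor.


Amdahl's law: T_p = T × ((1-p) + p/N)
= 1000 × ((1-0.9) + 0.9/4)
= 1000 × (0.10 + 0.2250)
= 1000 × 0.3250
= 325.00
Speedup = 1000/325.00
= 3.08×


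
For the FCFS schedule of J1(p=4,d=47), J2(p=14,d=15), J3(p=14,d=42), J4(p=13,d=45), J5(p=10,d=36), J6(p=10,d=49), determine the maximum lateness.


Lateness per job (L = C - d):
  J1: C=4, d=47, L=-43
  J2: C=18, d=15, L=3
  J3: C=32, d=42, L=-10
  J4: C=45, d=45, L=0
  J5: C=55, d=36, L=19
  J6: C=65, d=49, L=16
Lmax = max(-43, 3, -10, 0, 19, 16)
= 19


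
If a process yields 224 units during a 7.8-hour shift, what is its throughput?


Throughput = units / time
= 224 / 7.8
= 28.7 units/hour


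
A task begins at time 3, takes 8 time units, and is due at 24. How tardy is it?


Completion = start + processing = 3 + 8 = 11
Tardiness = max(0, C - d) = max(0, 11 - 24)
= max(0, -13)
= 0


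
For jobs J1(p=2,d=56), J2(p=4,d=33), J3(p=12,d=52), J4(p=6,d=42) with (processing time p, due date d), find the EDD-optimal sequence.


EDD: sort by earliest due date
  J2: d=33, p=4
  J4: d=42, p=6
  J3: d=52, p=12
  J1: d=56, p=2
Order: J2 → J4 → J3 → J1


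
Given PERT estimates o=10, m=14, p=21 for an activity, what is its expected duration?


te = (o + 4m + p) / 6
= (10 + 4×14 + 21) / 6
= (10 + 56 + 21) / 6
= 87 / 6
= 14.50


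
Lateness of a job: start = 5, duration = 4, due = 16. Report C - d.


Completion = 5 + 4 = 9
Lateness = C - d = 9 - 16
= -7


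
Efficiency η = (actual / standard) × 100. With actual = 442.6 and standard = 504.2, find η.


Efficiency = (actual / standard) × 100
= (442.6 / 504.2) × 100
= 87.8%


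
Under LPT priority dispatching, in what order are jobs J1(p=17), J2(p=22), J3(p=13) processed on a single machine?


LPT: sort by longest processing time first
  J2: p=22
  J1: p=17
  J3: p=13
Order: J2 → J1 → J3


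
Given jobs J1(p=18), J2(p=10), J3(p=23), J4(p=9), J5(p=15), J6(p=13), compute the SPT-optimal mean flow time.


SPT order: J4 → J2 → J6 → J5 → J1 → J3
Completion times:
  J4: C=9
  J2: C=19
  J6: C=32
  J5: C=47
  J1: C=65
  J3: C=88
Sum = 260, n = 6
Mean flow = 260/6
= 43.33


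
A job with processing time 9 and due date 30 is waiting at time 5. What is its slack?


Slack = due - current_time - processing
= 30 - 5 - 9
= 16


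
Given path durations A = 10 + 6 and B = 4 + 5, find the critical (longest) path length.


Path A: 10 + 6 = 16
Path B: 4 + 5 = 9
Critical path = longest = max(16, 9)
= 16 (Path A)


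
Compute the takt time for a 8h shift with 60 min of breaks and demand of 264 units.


Available = 8×60 - 60 = 420 min
Takt time = 420 / 264
= 1.59 min/unit


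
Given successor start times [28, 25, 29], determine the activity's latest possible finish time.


LF = min of all successor start times
Successors start at: [28, 25, 29]
LF = min(28, 25, 29)
= 25


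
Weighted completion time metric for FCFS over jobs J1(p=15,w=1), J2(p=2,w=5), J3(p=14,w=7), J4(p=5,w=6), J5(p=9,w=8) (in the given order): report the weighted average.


Completion times:
  J1: C=15, w×C=1×15=15
  J2: C=17, w×C=5×17=85
  J3: C=31, w×C=7×31=217
  J4: C=36, w×C=6×36=216
  J5: C=45, w×C=8×45=360
Sum w×C = 893
Sum w = 27
Weighted avg = 893/27
= 33.07


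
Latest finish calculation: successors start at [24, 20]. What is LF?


LF = min of all successor start times
Successors start at: [24, 20]
LF = min(24, 20)
= 20


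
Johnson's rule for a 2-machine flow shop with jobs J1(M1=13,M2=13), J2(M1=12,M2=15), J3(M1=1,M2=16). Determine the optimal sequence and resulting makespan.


Johnson's rule:
Group 1 (M1≤M2, sort by M1): ['J3', 'J2', 'J1']
Group 2 (M1>M2, sort desc M2): []
Sequence: J3 → J2 → J1
Makespan calculation:
  J3: M1 done=1, M2 done=17
  J2: M1 done=13, M2 done=32
  J1: M1 done=26, M2 done=45
= Sequence: J3 → J2 → J1, Makespan: 45


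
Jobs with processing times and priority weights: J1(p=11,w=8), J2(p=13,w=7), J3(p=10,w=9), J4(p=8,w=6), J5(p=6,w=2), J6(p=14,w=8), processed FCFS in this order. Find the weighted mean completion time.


Completion times:
  J1: C=11, w×C=8×11=88
  J2: C=24, w×C=7×24=168
  J3: C=34, w×C=9×34=306
  J4: C=42, w×C=6×42=252
  J5: C=48, w×C=2×48=96
  J6: C=62, w×C=8×62=496
Sum w×C = 1406
Sum w = 40
Weighted avg = 1406/40
= 35.15


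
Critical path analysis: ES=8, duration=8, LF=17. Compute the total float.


EF = ES + duration = 8 + 8 = 16
LS = LF - duration = 17 - 8 = 9
Total Float = LF - EF = 17 - 16
(or LS - ES = 9 - 8)
= 1


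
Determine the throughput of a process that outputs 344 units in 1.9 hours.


Throughput = units / time
= 344 / 1.9
= 181.1 units/hour


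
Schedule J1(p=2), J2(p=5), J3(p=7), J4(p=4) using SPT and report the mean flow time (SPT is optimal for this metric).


SPT order: J1 → J4 → J2 → J3
Completion times:
  J1: C=2
  J4: C=6
  J2: C=11
  J3: C=18
Sum = 37, n = 4
Mean flow = 37/4
= 9.25


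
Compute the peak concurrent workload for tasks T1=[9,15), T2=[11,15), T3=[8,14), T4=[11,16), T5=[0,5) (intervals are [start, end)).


Check each time point for overlaps:
  t=11: 4 tasks active (T1, T2, T3, T4)
Max concurrent = 4


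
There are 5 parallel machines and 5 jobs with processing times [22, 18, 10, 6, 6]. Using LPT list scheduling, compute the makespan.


Jobs (LPT sorted): [22, 18, 10, 6, 6]
Machines: 5
  J=22 → Machine 1 (load: 0+22=22)
  J=18 → Machine 2 (load: 0+18=18)
  J=10 → Machine 3 (load: 0+10=10)
  J=6 → Machine 4 (load: 0+6=6)
  J=6 → Machine 5 (load: 0+6=6)
Machine loads: [22, 18, 10, 6, 6]
Makespan = max = 22 time units


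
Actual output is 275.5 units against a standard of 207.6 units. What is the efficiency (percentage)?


Efficiency = (actual / standard) × 100
= (275.5 / 207.6) × 100
= 132.7%


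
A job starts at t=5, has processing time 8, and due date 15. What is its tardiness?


Completion = start + processing = 5 + 8 = 13
Tardiness = max(0, C - d) = max(0, 13 - 15)
= max(0, -2)
= 0
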